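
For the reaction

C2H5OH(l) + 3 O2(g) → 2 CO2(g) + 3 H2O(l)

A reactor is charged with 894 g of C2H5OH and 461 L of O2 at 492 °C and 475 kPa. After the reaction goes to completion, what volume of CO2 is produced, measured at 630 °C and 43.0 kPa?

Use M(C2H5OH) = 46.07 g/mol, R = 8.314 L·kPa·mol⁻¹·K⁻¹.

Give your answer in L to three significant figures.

n(C2H5OH) = 894 / 46.07 = 19.41 mol
n(O2) = PV/RT = (475 × 461) / (8.314 × 765.15) = 34.42 mol
For 19.41 mol C2H5OH, stoichiometry requires (3/1) × 19.41 = 58.23 mol O2; 34.42 mol is available, so O2 is limiting.
n(CO2) = (2/3) × 34.42 = 22.95 mol
V(CO2) = nRT/P = 22.95 × 8.314 × 903.15 / 43.0 = 4008 L

4010 L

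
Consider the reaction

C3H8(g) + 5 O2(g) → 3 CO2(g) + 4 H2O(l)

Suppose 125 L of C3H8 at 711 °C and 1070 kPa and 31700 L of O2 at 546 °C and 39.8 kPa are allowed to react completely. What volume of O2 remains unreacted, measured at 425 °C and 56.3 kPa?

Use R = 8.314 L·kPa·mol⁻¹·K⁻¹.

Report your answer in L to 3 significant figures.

n(C3H8) = PV/RT = (1070 × 125) / (8.314 × 984.15) = 16.35 mol
n(O2) = PV/RT = (39.8 × 31700) / (8.314 × 819.15) = 185.3 mol
For 16.35 mol C3H8, stoichiometry requires (5/1) × 16.35 = 81.75 mol O2; 185.3 mol is available, so C3H8 is limiting.
n(O2) consumed = (5/1) × 16.35 = 81.75 mol; remaining = 185.3 − 81.75 = 103.6 mol
V(O2) = nRT/P = 103.6 × 8.314 × 698.15 / 56.3 = 10680 L

10700 L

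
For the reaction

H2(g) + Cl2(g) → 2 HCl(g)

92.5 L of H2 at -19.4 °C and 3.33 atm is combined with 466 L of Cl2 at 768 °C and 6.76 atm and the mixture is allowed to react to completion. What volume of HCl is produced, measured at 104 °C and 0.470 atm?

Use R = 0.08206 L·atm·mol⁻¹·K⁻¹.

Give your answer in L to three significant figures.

1950 L

n(H2) = PV/RT = (3.33 × 92.5) / (0.08206 × 253.75) = 14.79 mol
n(Cl2) = PV/RT = (6.76 × 466) / (0.08206 × 1041.15) = 36.87 mol
For 14.79 mol H2, stoichiometry requires (1/1) × 14.79 = 14.79 mol Cl2; 36.87 mol is available, so H2 is limiting.
n(HCl) = (2/1) × 14.79 = 29.58 mol
V(HCl) = nRT/P = 29.58 × 0.08206 × 377.15 / 0.470 = 1948 L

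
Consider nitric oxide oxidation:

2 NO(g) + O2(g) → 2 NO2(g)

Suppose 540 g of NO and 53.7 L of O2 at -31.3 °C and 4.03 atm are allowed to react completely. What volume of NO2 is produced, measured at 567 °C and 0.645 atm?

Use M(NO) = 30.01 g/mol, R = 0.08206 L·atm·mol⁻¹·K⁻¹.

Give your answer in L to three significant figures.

n(NO) = 540 / 30.01 = 17.99 mol
n(O2) = PV/RT = (4.03 × 53.7) / (0.08206 × 241.85) = 10.90 mol
For 17.99 mol NO, stoichiometry requires (1/2) × 17.99 = 8.995 mol O2; 10.90 mol is available, so NO is limiting.
n(NO2) = (2/2) × 17.99 = 17.99 mol
V(NO2) = nRT/P = 17.99 × 0.08206 × 840.15 / 0.645 = 1923 L

1920 L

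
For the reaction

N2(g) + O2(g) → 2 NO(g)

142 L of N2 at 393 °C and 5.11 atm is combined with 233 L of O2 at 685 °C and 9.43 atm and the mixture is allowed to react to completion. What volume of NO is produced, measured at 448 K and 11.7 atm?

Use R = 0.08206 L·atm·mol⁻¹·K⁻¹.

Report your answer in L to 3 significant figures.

83.4 L

n(N2) = PV/RT = (5.11 × 142) / (0.08206 × 666.15) = 13.27 mol
n(O2) = PV/RT = (9.43 × 233) / (0.08206 × 958.15) = 27.94 mol
For 13.27 mol N2, stoichiometry requires (1/1) × 13.27 = 13.27 mol O2; 27.94 mol is available, so N2 is limiting.
n(NO) = (2/1) × 13.27 = 26.54 mol
V(NO) = nRT/P = 26.54 × 0.08206 × 448 / 11.7 = 83.39 L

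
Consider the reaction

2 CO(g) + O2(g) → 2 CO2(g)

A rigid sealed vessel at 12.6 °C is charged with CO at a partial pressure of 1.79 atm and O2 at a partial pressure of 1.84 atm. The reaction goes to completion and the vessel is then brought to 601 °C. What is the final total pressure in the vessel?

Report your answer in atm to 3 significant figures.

Because the vessel is rigid and T is held at 12.6 °C, work the stoichiometry in partial pressures (P_i = n_iRT/V).
P(O2) required for 1.79 atm of CO = (1/2) × 1.79 = 0.8950 atm; available 1.84 atm, so CO is limiting.
P(O2) remaining = 1.84 − (1/2) × 1.79 = 0.9450 atm
P(gaseous products) = (2)/2 × 1.79 = 1.790 atm
P_total at 12.6 °C = 0.9450 + 1.790 = 2.735 atm
Scaling to 601 °C: P = 2.735 × 874.15/285.75 = 8.367 atm

8.37 atm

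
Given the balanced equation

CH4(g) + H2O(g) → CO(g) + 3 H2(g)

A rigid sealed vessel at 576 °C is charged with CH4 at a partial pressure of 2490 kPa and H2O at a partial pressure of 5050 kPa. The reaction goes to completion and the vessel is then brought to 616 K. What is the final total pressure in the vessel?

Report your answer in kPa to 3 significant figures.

At constant V, partial pressures at 576 °C are proportional to moles, so apply stoichiometry directly to pressures.
P(H2O) required for 2490 kPa of CH4 = (1/1) × 2490 = 2490 kPa; available 5050 kPa, so CH4 is limiting.
P(H2O) remaining = 5050 − (1/1) × 2490 = 2560 kPa
P(gaseous products) = (1+3)/1 × 2490 = 9960 kPa
P_total at 576 °C = 2560 + 9960 = 12520 kPa
Scaling to 616 K: P = 12520 × 616/849.15 = 9082 kPa

9080 kPa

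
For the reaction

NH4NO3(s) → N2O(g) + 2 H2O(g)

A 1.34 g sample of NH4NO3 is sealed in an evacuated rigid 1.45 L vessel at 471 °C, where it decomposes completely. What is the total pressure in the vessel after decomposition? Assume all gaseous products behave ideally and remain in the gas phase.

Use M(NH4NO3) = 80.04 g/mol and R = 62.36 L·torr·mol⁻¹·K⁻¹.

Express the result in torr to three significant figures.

1610 torr

n(NH4NO3) = 1.34 / 80.04 = 0.01674 mol
n(gas produced) = (3/1) × 0.01674 = 0.05022 mol
P = nRT/V = 0.05022 × 62.36 × 744.15 / 1.45 = 1607 torr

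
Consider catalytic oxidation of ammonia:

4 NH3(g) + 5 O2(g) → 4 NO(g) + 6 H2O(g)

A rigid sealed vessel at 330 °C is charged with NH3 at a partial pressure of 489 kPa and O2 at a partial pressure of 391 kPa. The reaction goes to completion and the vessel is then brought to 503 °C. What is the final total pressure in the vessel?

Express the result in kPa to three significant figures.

At constant V, partial pressures at 330 °C are proportional to moles, so apply stoichiometry directly to pressures.
P(O2) required for 489 kPa of NH3 = (5/4) × 489 = 611.2 kPa; available 391 kPa, so O2 is limiting.
P(NH3) remaining = 489 − (4/5) × 391 = 176.2 kPa
P(gaseous products) = (4+6)/5 × 391 = 782.0 kPa
P_total at 330 °C = 176.2 + 782.0 = 958.2 kPa
Scaling to 503 °C: P = 958.2 × 776.15/603.15 = 1233 kPa

1230 kPa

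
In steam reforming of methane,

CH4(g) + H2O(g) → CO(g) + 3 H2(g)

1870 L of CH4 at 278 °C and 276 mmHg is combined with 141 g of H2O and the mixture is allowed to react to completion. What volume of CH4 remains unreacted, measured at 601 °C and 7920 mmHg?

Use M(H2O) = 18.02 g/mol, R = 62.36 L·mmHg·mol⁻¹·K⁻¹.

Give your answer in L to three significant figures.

n(CH4) = PV/RT = (276 × 1870) / (62.36 × 551.15) = 15.02 mol
n(H2O) = 141 / 18.02 = 7.825 mol
For 15.02 mol CH4, stoichiometry requires (1/1) × 15.02 = 15.02 mol H2O; 7.825 mol is available, so H2O is limiting.
n(CH4) consumed = (1/1) × 7.825 = 7.825 mol; remaining = 15.02 − 7.825 = 7.195 mol
V(CH4) = nRT/P = 7.195 × 62.36 × 874.15 / 7920 = 49.52 L

49.5 L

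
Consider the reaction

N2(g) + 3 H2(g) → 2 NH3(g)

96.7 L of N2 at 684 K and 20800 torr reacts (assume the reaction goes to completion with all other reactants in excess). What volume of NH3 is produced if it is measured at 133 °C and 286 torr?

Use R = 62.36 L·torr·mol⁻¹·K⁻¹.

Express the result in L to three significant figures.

n(N2) = PV/RT = (20800 × 96.7) / (62.36 × 684) = 47.15 mol
n(NH3) = (2/1) × 47.15 = 94.30 mol
V = nRT/P = 94.30 × 62.36 × 406.15 / 286 = 8351 L

8350 L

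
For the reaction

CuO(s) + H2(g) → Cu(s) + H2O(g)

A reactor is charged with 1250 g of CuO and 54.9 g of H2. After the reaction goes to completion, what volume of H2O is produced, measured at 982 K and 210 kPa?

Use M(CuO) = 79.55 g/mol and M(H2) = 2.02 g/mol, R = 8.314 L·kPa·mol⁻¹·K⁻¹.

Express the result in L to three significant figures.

n(CuO) = 1250 / 79.55 = 15.71 mol
n(H2) = 54.9 / 2.02 = 27.18 mol
For 15.71 mol CuO, stoichiometry requires (1/1) × 15.71 = 15.71 mol H2; 27.18 mol is available, so CuO is limiting.
n(H2O) = (1/1) × 15.71 = 15.71 mol
V(H2O) = nRT/P = 15.71 × 8.314 × 982 / 210 = 610.8 L

611 L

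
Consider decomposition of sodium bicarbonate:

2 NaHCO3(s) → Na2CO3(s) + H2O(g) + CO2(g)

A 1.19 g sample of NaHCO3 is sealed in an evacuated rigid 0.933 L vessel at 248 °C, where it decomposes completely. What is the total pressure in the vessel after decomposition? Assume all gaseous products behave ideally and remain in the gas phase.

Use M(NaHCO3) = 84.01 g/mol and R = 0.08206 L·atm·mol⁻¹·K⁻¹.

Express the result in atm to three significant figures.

n(NaHCO3) = 1.19 / 84.01 = 0.01416 mol
n(gas produced) = (2/2) × 0.01416 = 0.01416 mol
P = nRT/V = 0.01416 × 0.08206 × 521.15 / 0.933 = 0.6490 atm

0.649 atm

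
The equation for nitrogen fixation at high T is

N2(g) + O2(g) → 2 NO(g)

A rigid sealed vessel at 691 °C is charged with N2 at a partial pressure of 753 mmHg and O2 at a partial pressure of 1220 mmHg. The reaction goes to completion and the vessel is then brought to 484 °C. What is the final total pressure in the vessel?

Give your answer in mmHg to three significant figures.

1550 mmHg

At constant V, partial pressures at 691 °C are proportional to moles, so apply stoichiometry directly to pressures.
P(O2) required for 753 mmHg of N2 = (1/1) × 753 = 753.0 mmHg; available 1220 mmHg, so N2 is limiting.
P(O2) remaining = 1220 − (1/1) × 753 = 467.0 mmHg
P(gaseous products) = (2)/1 × 753 = 1506 mmHg
P_total at 691 °C = 467.0 + 1506 = 1973 mmHg
Scaling to 484 °C: P = 1973 × 757.15/964.15 = 1549 mmHg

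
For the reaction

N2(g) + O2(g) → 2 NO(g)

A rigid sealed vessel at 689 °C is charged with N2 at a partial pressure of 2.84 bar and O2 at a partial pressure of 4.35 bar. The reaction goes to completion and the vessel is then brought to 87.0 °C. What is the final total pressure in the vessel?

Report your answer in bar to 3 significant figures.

2.69 bar

Because the vessel is rigid and T is held at 689 °C, work the stoichiometry in partial pressures (P_i = n_iRT/V).
P(O2) required for 2.84 bar of N2 = (1/1) × 2.84 = 2.840 bar; available 4.35 bar, so N2 is limiting.
P(O2) remaining = 4.35 − (1/1) × 2.84 = 1.510 bar
P(gaseous products) = (2)/1 × 2.84 = 5.680 bar
P_total at 689 °C = 1.510 + 5.680 = 7.190 bar
Scaling to 87.0 °C: P = 7.190 × 360.15/962.15 = 2.691 bar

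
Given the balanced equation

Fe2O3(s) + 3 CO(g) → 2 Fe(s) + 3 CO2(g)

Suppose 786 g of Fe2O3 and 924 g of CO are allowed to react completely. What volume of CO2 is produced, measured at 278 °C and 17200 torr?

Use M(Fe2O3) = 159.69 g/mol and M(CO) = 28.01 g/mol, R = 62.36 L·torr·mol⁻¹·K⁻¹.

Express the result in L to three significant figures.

29.5 L

n(Fe2O3) = 786 / 159.69 = 4.922 mol
n(CO) = 924 / 28.01 = 32.99 mol
For 4.922 mol Fe2O3, stoichiometry requires (3/1) × 4.922 = 14.77 mol CO; 32.99 mol is available, so Fe2O3 is limiting.
n(CO2) = (3/1) × 4.922 = 14.77 mol
V(CO2) = nRT/P = 14.77 × 62.36 × 551.15 / 17200 = 29.51 L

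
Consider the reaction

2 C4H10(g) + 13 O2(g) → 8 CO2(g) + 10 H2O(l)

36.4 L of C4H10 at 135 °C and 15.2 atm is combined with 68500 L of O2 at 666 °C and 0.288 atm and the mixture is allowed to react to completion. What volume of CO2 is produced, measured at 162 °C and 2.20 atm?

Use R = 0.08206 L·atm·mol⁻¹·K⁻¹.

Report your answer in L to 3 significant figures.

n(C4H10) = PV/RT = (15.2 × 36.4) / (0.08206 × 408.15) = 16.52 mol
n(O2) = PV/RT = (0.288 × 68500) / (0.08206 × 939.15) = 256.0 mol
For 16.52 mol C4H10, stoichiometry requires (13/2) × 16.52 = 107.4 mol O2; 256.0 mol is available, so C4H10 is limiting.
n(CO2) = (8/2) × 16.52 = 66.08 mol
V(CO2) = nRT/P = 66.08 × 0.08206 × 435.15 / 2.20 = 1073 L

1070 L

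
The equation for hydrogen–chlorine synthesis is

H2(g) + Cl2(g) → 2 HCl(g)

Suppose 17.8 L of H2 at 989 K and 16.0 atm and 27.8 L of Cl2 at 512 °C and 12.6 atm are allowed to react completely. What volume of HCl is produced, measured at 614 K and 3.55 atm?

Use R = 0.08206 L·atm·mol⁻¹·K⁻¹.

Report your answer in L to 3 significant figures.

99.6 L

n(H2) = PV/RT = (16.0 × 17.8) / (0.08206 × 989) = 3.509 mol
n(Cl2) = PV/RT = (12.6 × 27.8) / (0.08206 × 785.15) = 5.437 mol
For 3.509 mol H2, stoichiometry requires (1/1) × 3.509 = 3.509 mol Cl2; 5.437 mol is available, so H2 is limiting.
n(HCl) = (2/1) × 3.509 = 7.018 mol
V(HCl) = nRT/P = 7.018 × 0.08206 × 614 / 3.55 = 99.61 L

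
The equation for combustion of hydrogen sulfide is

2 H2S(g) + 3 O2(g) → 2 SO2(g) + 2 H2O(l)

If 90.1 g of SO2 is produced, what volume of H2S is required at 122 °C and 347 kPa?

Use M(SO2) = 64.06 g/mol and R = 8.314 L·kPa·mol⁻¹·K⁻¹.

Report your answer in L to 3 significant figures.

n(SO2) = 90.10 / 64.06 = 1.406 mol
n(H2S) = (2/2) × 1.406 = 1.406 mol
V = nRT/P = 1.406 × 8.314 × 395.15 / 347 = 13.31 L

13.3 L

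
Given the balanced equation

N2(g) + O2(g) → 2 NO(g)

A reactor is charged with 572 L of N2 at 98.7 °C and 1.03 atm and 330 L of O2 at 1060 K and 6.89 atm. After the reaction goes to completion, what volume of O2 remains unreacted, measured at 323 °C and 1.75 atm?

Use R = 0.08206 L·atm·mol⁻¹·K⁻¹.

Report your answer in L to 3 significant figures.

191 L

n(N2) = PV/RT = (1.03 × 572) / (0.08206 × 371.85) = 19.31 mol
n(O2) = PV/RT = (6.89 × 330) / (0.08206 × 1060) = 26.14 mol
For 19.31 mol N2, stoichiometry requires (1/1) × 19.31 = 19.31 mol O2; 26.14 mol is available, so N2 is limiting.
n(O2) consumed = (1/1) × 19.31 = 19.31 mol; remaining = 26.14 − 19.31 = 6.830 mol
V(O2) = nRT/P = 6.830 × 0.08206 × 596.15 / 1.75 = 190.9 L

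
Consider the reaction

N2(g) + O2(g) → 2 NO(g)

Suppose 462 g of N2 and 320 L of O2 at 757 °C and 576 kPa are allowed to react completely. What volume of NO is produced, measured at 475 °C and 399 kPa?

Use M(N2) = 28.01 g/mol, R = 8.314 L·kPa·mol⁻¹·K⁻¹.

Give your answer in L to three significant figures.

514 L

n(N2) = 462 / 28.01 = 16.49 mol
n(O2) = PV/RT = (576 × 320) / (8.314 × 1030.15) = 21.52 mol
For 16.49 mol N2, stoichiometry requires (1/1) × 16.49 = 16.49 mol O2; 21.52 mol is available, so N2 is limiting.
n(NO) = (2/1) × 16.49 = 32.98 mol
V(NO) = nRT/P = 32.98 × 8.314 × 748.15 / 399 = 514.1 L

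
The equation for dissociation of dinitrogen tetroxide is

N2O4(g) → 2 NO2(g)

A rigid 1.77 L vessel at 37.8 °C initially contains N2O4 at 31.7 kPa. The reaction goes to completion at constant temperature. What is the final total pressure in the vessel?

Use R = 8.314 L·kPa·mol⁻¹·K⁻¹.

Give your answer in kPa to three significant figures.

63.4 kPa

Rigid vessel, constant T ⇒ P scales with total gas moles (1 → 2).
P_final = (2/1) × 31.7 = 63.40 kPa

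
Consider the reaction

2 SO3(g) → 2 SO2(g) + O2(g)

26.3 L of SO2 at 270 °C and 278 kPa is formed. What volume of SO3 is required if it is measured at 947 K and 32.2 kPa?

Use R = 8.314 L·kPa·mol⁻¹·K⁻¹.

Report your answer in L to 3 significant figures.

396 L

n(SO2) = PV/RT = (278 × 26.3) / (8.314 × 543.15) = 1.619 mol
n(SO3) = (2/2) × 1.619 = 1.619 mol
V = nRT/P = 1.619 × 8.314 × 947 / 32.2 = 395.9 L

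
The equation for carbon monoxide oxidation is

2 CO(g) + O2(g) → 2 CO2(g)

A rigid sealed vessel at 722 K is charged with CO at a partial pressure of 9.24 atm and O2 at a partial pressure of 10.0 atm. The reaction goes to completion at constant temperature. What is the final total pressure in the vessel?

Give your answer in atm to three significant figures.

With V and T fixed, P_i ∝ n_i, so the mole ratios apply directly to partial pressures at 722 K.
P(O2) required for 9.24 atm of CO = (1/2) × 9.24 = 4.620 atm; available 10.0 atm, so CO is limiting.
P(O2) remaining = 10.0 − (1/2) × 9.24 = 5.380 atm
P(gaseous products) = (2)/2 × 9.24 = 9.240 atm
P_total at 722 K = 5.380 + 9.240 = 14.62 atm

14.6 atm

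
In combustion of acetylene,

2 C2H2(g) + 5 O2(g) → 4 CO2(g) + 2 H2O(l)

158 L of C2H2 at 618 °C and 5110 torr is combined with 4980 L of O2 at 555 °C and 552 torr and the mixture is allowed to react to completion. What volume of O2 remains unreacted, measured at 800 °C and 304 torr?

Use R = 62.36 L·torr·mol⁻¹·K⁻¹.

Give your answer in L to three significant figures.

n(C2H2) = PV/RT = (5110 × 158) / (62.36 × 891.15) = 14.53 mol
n(O2) = PV/RT = (552 × 4980) / (62.36 × 828.15) = 53.23 mol
For 14.53 mol C2H2, stoichiometry requires (5/2) × 14.53 = 36.32 mol O2; 53.23 mol is available, so C2H2 is limiting.
n(O2) consumed = (5/2) × 14.53 = 36.32 mol; remaining = 53.23 − 36.32 = 16.91 mol
V(O2) = nRT/P = 16.91 × 62.36 × 1073.15 / 304 = 3723 L

3720 L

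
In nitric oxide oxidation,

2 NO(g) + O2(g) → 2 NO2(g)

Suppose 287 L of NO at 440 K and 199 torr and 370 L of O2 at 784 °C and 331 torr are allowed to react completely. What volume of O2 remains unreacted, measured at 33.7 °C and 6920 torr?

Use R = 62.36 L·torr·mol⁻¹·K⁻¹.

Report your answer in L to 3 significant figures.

2.26 L

n(NO) = PV/RT = (199 × 287) / (62.36 × 440) = 2.081 mol
n(O2) = PV/RT = (331 × 370) / (62.36 × 1057.15) = 1.858 mol
For 2.081 mol NO, stoichiometry requires (1/2) × 2.081 = 1.040 mol O2; 1.858 mol is available, so NO is limiting.
n(O2) consumed = (1/2) × 2.081 = 1.040 mol; remaining = 1.858 − 1.040 = 0.8180 mol
V(O2) = nRT/P = 0.8180 × 62.36 × 306.85 / 6920 = 2.262 L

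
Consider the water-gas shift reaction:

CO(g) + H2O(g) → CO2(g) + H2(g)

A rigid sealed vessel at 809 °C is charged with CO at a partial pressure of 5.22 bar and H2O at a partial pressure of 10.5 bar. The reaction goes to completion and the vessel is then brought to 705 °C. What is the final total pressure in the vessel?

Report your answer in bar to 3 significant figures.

14.2 bar

With V and T fixed, P_i ∝ n_i, so the mole ratios apply directly to partial pressures at 809 °C.
P(H2O) required for 5.22 bar of CO = (1/1) × 5.22 = 5.220 bar; available 10.5 bar, so CO is limiting.
P(H2O) remaining = 10.5 − (1/1) × 5.22 = 5.280 bar
P(gaseous products) = (1+1)/1 × 5.22 = 10.44 bar
P_total at 809 °C = 5.280 + 10.44 = 15.72 bar
Scaling to 705 °C: P = 15.72 × 978.15/1082.15 = 14.21 bar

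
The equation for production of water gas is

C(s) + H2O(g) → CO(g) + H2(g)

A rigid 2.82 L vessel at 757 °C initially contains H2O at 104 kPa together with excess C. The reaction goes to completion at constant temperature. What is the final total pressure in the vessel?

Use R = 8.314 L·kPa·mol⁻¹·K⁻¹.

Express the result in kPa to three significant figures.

208 kPa

At constant T and V, P ∝ n(gas): 1 mol gas → 2 mol gas.
P_final = (2/1) × 104 = 208.0 kPa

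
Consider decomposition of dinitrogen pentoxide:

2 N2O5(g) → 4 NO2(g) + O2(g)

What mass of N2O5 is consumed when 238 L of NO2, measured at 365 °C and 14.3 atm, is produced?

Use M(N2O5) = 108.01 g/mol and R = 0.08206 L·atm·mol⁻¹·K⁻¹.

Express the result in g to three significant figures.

3510 g

n(NO2) = PV/RT = (14.3 × 238) / (0.08206 × 638.15) = 64.99 mol
n(N2O5) = (2/4) × 64.99 = 32.49 mol
m(N2O5) = 32.49 × 108.01 = 3509 g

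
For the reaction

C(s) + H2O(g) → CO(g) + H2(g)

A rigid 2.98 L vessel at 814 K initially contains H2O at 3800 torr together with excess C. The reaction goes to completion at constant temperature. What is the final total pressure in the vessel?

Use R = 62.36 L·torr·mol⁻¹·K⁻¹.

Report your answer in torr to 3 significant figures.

7600 torr

Since T and V are fixed, P_final/P_initial = n_final/n_initial = 2/1.
P_final = (2/1) × 3800 = 7600 torr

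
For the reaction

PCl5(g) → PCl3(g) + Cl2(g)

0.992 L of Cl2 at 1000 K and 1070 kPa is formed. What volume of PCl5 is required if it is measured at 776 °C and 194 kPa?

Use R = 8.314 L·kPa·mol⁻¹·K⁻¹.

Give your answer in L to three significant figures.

5.74 L

n(Cl2) = PV/RT = (1070 × 0.992) / (8.314 × 1000) = 0.1277 mol
n(PCl5) = (1/1) × 0.1277 = 0.1277 mol
V = nRT/P = 0.1277 × 8.314 × 1049.15 / 194 = 5.742 L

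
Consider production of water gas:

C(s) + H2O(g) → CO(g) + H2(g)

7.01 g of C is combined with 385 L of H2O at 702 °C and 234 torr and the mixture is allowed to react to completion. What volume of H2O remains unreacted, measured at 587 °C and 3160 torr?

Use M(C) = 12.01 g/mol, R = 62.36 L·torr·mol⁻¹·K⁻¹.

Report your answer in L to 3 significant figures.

n(C) = 7.01 / 12.01 = 0.5837 mol
n(H2O) = PV/RT = (234 × 385) / (62.36 × 975.15) = 1.481 mol
For 0.5837 mol C, stoichiometry requires (1/1) × 0.5837 = 0.5837 mol H2O; 1.481 mol is available, so C is limiting.
n(H2O) consumed = (1/1) × 0.5837 = 0.5837 mol; remaining = 1.481 − 0.5837 = 0.8973 mol
V(H2O) = nRT/P = 0.8973 × 62.36 × 860.15 / 3160 = 15.23 L

15.2 L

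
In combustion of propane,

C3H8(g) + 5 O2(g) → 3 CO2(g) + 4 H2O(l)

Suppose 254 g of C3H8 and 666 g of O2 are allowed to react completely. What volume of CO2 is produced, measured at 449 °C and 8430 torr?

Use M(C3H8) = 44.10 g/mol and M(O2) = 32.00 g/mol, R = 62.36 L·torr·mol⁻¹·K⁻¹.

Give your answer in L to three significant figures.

66.7 L

n(C3H8) = 254 / 44.10 = 5.760 mol
n(O2) = 666 / 32.00 = 20.81 mol
For 5.760 mol C3H8, stoichiometry requires (5/1) × 5.760 = 28.80 mol O2; 20.81 mol is available, so O2 is limiting.
n(CO2) = (3/5) × 20.81 = 12.49 mol
V(CO2) = nRT/P = 12.49 × 62.36 × 722.15 / 8430 = 66.72 L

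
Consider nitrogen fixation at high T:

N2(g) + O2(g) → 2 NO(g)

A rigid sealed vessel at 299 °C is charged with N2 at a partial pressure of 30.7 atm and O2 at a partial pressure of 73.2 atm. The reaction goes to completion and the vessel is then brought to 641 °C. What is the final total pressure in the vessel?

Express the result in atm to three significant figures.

166 atm

Because the vessel is rigid and T is held at 299 °C, work the stoichiometry in partial pressures (P_i = n_iRT/V).
P(O2) required for 30.7 atm of N2 = (1/1) × 30.7 = 30.70 atm; available 73.2 atm, so N2 is limiting.
P(O2) remaining = 73.2 − (1/1) × 30.7 = 42.50 atm
P(gaseous products) = (2)/1 × 30.7 = 61.40 atm
P_total at 299 °C = 42.50 + 61.40 = 103.9 atm
Scaling to 641 °C: P = 103.9 × 914.15/572.15 = 166.0 atm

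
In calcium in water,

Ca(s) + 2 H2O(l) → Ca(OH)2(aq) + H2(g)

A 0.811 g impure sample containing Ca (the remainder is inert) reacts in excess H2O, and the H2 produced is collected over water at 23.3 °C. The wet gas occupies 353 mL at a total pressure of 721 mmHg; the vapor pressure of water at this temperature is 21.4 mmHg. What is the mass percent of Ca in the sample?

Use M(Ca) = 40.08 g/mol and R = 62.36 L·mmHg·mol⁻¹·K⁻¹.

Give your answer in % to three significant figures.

P(H2) = 721 − 21.4 = 699.6 mmHg
n(H2) = PV/RT = (699.6 × 0.3530) / (62.36 × 296.45) = 0.01336 mol
n(Ca) = (1/1) × 0.01336 = 0.01336 mol
m(Ca) = 0.01336 × 40.08 = 0.5355 g
%Ca = 0.5355 / 0.811 × 100 = 66.03%

66.0 %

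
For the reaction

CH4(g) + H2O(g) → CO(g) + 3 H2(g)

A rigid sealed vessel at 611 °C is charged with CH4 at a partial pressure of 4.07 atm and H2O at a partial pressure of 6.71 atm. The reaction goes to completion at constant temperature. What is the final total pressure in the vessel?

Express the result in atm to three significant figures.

18.9 atm

With V and T fixed, P_i ∝ n_i, so the mole ratios apply directly to partial pressures at 611 °C.
P(H2O) required for 4.07 atm of CH4 = (1/1) × 4.07 = 4.070 atm; available 6.71 atm, so CH4 is limiting.
P(H2O) remaining = 6.71 − (1/1) × 4.07 = 2.640 atm
P(gaseous products) = (1+3)/1 × 4.07 = 16.28 atm
P_total at 611 °C = 2.640 + 16.28 = 18.92 atm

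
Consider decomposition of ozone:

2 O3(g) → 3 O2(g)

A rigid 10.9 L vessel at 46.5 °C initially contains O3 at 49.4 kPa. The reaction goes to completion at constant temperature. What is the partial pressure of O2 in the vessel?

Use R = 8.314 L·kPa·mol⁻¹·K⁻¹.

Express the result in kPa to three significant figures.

74.1 kPa

n(O3)₀ = PV/RT = (49.4 × 10.9) / (8.314 × 319.65) = 0.2026 mol
n(O2) = (3/2) × 0.2026 = 0.3039 mol
P(O2) = nRT/V = 0.3039 × 8.314 × 319.65 / 10.9 = 74.10 kPa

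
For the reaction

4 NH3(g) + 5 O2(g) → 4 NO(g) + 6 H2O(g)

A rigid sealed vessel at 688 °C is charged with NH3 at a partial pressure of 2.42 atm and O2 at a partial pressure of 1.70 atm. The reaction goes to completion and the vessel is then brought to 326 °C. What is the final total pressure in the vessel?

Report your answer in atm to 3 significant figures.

2.78 atm

At constant V, partial pressures at 688 °C are proportional to moles, so apply stoichiometry directly to pressures.
P(O2) required for 2.42 atm of NH3 = (5/4) × 2.42 = 3.025 atm; available 1.70 atm, so O2 is limiting.
P(NH3) remaining = 2.42 − (4/5) × 1.70 = 1.060 atm
P(gaseous products) = (4+6)/5 × 1.70 = 3.400 atm
P_total at 688 °C = 1.060 + 3.400 = 4.460 atm
Scaling to 326 °C: P = 4.460 × 599.15/961.15 = 2.780 atm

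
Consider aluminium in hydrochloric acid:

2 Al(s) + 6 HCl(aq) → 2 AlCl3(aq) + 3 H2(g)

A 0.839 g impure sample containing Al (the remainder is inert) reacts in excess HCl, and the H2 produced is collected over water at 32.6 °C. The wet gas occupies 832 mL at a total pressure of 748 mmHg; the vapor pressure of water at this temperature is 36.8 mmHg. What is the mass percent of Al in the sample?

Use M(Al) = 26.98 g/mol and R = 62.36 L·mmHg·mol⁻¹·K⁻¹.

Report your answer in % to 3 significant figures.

P(H2) = 748 − 36.8 = 711.2 mmHg
n(H2) = PV/RT = (711.2 × 0.8320) / (62.36 × 305.75) = 0.03103 mol
n(Al) = (2/3) × 0.03103 = 0.02069 mol
m(Al) = 0.02069 × 26.98 = 0.5582 g
%Al = 0.5582 / 0.839 × 100 = 66.53%

66.5 %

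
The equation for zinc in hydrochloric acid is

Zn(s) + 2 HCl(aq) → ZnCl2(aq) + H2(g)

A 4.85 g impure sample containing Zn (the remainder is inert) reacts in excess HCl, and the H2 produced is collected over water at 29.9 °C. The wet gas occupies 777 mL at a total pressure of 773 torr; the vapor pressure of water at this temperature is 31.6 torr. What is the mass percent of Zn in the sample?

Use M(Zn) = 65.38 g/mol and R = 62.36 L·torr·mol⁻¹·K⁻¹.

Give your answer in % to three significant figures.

P(H2) = 773 − 31.6 = 741.4 torr
n(H2) = PV/RT = (741.4 × 0.7770) / (62.36 × 303.05) = 0.03048 mol
n(Zn) = (1/1) × 0.03048 = 0.03048 mol
m(Zn) = 0.03048 × 65.38 = 1.993 g
%Zn = 1.993 / 4.85 × 100 = 41.09%

41.1 %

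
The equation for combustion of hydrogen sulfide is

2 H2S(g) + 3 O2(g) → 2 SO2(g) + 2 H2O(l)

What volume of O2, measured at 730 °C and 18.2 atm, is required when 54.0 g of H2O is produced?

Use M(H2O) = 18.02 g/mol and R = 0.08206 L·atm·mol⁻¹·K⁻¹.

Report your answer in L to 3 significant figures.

n(H2O) = 54.00 / 18.02 = 2.997 mol
n(O2) = (3/2) × 2.997 = 4.495 mol
V = nRT/P = 4.495 × 0.08206 × 1003.15 / 18.2 = 20.33 L

20.3 L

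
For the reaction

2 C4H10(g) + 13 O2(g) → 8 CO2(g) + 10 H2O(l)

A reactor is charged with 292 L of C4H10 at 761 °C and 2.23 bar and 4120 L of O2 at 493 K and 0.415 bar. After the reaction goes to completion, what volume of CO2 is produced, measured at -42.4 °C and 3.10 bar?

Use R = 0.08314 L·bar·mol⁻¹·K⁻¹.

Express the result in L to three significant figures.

159 L

n(C4H10) = PV/RT = (2.23 × 292) / (0.08314 × 1034.15) = 7.573 mol
n(O2) = PV/RT = (0.415 × 4120) / (0.08314 × 493) = 41.71 mol
For 7.573 mol C4H10, stoichiometry requires (13/2) × 7.573 = 49.22 mol O2; 41.71 mol is available, so O2 is limiting.
n(CO2) = (8/13) × 41.71 = 25.67 mol
V(CO2) = nRT/P = 25.67 × 0.08314 × 230.75 / 3.10 = 158.9 L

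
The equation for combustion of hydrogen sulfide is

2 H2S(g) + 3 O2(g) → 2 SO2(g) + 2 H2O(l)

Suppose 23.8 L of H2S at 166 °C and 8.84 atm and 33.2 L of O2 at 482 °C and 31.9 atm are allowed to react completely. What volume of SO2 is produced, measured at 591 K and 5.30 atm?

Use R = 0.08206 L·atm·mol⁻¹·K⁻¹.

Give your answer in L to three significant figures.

n(H2S) = PV/RT = (8.84 × 23.8) / (0.08206 × 439.15) = 5.838 mol
n(O2) = PV/RT = (31.9 × 33.2) / (0.08206 × 755.15) = 17.09 mol
For 5.838 mol H2S, stoichiometry requires (3/2) × 5.838 = 8.757 mol O2; 17.09 mol is available, so H2S is limiting.
n(SO2) = (2/2) × 5.838 = 5.838 mol
V(SO2) = nRT/P = 5.838 × 0.08206 × 591 / 5.30 = 53.42 L

53.4 L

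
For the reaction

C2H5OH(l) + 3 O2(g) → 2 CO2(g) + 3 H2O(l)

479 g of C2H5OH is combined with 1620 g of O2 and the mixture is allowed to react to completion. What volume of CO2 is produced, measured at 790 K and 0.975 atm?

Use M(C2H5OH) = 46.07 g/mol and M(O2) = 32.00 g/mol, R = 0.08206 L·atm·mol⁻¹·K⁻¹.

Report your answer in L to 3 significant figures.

1380 L

n(C2H5OH) = 479 / 46.07 = 10.40 mol
n(O2) = 1620 / 32.00 = 50.62 mol
For 10.40 mol C2H5OH, stoichiometry requires (3/1) × 10.40 = 31.20 mol O2; 50.62 mol is available, so C2H5OH is limiting.
n(CO2) = (2/1) × 10.40 = 20.80 mol
V(CO2) = nRT/P = 20.80 × 0.08206 × 790 / 0.975 = 1383 L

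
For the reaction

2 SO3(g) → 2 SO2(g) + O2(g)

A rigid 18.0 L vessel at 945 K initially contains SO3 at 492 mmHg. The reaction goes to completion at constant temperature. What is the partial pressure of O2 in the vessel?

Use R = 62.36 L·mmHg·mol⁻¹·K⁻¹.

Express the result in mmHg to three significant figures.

246 mmHg

n(SO3)₀ = PV/RT = (492 × 18.0) / (62.36 × 945) = 0.1503 mol
n(O2) = (1/2) × 0.1503 = 0.07515 mol
P(O2) = nRT/V = 0.07515 × 62.36 × 945 / 18.0 = 246.0 mmHg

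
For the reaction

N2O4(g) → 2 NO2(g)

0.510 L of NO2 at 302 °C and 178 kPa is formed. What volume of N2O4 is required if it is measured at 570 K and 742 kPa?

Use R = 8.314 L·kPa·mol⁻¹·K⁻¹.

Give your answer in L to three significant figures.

0.0606 L

n(NO2) = PV/RT = (178 × 0.510) / (8.314 × 575.15) = 0.01898 mol
n(N2O4) = (1/2) × 0.01898 = 0.009490 mol
V = nRT/P = 0.009490 × 8.314 × 570 / 742 = 0.06061 L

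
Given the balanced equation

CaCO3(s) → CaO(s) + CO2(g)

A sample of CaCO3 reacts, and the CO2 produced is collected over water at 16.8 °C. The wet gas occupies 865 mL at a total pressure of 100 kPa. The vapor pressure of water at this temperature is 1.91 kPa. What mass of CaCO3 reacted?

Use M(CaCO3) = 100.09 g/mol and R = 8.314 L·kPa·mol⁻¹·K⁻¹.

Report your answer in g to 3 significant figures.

3.52 g

P(CO2) = 100 − 1.91 = 98.09 kPa
n(CO2) = PV/RT = (98.09 × 0.8650) / (8.314 × 289.95) = 0.03520 mol
n(CaCO3) = (1/1) × 0.03520 = 0.03520 mol
m(CaCO3) = 0.03520 × 100.09 = 3.523 g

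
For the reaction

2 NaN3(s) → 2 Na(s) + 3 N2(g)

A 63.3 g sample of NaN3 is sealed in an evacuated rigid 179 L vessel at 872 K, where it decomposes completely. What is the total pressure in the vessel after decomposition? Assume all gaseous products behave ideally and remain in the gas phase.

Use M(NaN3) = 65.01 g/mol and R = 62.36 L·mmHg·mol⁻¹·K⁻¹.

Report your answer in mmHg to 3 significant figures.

n(NaN3) = 63.3 / 65.01 = 0.9737 mol
n(gas produced) = (3/2) × 0.9737 = 1.461 mol
P = nRT/V = 1.461 × 62.36 × 872 / 179 = 443.8 mmHg

444 mmHg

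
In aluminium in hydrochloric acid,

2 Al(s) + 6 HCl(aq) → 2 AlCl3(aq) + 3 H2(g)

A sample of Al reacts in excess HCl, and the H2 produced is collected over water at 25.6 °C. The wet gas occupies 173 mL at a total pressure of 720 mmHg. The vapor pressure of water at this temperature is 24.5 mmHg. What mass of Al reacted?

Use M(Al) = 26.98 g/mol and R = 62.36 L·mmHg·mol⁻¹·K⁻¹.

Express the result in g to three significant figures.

0.116 g

P(H2) = 720 − 24.5 = 695.5 mmHg
n(H2) = PV/RT = (695.5 × 0.1730) / (62.36 × 298.75) = 0.006458 mol
n(Al) = (2/3) × 0.006458 = 0.004305 mol
m(Al) = 0.004305 × 26.98 = 0.1161 g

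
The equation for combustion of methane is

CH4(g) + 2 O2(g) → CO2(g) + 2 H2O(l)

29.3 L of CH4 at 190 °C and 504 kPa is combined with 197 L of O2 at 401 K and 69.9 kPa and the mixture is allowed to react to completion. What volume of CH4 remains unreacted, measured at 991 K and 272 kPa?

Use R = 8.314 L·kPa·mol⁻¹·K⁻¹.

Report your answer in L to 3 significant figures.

n(CH4) = PV/RT = (504 × 29.3) / (8.314 × 463.15) = 3.835 mol
n(O2) = PV/RT = (69.9 × 197) / (8.314 × 401) = 4.130 mol
For 3.835 mol CH4, stoichiometry requires (2/1) × 3.835 = 7.670 mol O2; 4.130 mol is available, so O2 is limiting.
n(CH4) consumed = (1/2) × 4.130 = 2.065 mol; remaining = 3.835 − 2.065 = 1.770 mol
V(CH4) = nRT/P = 1.770 × 8.314 × 991 / 272 = 53.62 L

53.6 L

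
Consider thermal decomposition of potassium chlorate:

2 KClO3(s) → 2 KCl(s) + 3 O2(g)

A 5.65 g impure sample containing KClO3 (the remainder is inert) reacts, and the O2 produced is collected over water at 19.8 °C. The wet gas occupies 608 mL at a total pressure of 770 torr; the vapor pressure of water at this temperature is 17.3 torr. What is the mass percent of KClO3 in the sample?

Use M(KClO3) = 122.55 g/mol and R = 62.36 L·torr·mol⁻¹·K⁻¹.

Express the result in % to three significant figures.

P(O2) = 770 − 17.3 = 752.7 torr
n(O2) = PV/RT = (752.7 × 0.6080) / (62.36 × 292.95) = 0.02505 mol
n(KClO3) = (2/3) × 0.02505 = 0.01670 mol
m(KClO3) = 0.01670 × 122.55 = 2.047 g
%KClO3 = 2.047 / 5.65 × 100 = 36.23%

36.2 %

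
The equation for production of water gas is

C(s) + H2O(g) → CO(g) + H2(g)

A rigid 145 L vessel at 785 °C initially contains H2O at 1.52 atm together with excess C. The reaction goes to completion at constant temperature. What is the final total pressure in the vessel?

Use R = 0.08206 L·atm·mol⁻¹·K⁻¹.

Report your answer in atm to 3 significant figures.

Rigid vessel, constant T ⇒ P scales with total gas moles (1 → 2).
P_final = (2/1) × 1.52 = 3.040 atm

3.04 atm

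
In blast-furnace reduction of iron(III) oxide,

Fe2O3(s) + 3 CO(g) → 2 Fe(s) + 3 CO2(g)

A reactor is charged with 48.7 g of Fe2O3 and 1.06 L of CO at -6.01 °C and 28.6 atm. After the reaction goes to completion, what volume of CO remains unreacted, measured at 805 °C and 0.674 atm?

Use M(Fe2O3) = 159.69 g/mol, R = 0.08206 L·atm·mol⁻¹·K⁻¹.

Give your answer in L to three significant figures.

61.4 L

n(Fe2O3) = 48.7 / 159.69 = 0.3050 mol
n(CO) = PV/RT = (28.6 × 1.06) / (0.08206 × 267.14) = 1.383 mol
For 0.3050 mol Fe2O3, stoichiometry requires (3/1) × 0.3050 = 0.9150 mol CO; 1.383 mol is available, so Fe2O3 is limiting.
n(CO) consumed = (3/1) × 0.3050 = 0.9150 mol; remaining = 1.383 − 0.9150 = 0.4680 mol
V(CO) = nRT/P = 0.4680 × 0.08206 × 1078.15 / 0.674 = 61.43 L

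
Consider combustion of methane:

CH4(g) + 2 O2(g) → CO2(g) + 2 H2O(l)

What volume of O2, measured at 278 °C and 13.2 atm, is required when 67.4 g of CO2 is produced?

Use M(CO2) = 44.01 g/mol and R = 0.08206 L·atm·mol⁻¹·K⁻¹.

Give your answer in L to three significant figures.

10.5 L

n(CO2) = 67.40 / 44.01 = 1.531 mol
n(O2) = (2/1) × 1.531 = 3.062 mol
V = nRT/P = 3.062 × 0.08206 × 551.15 / 13.2 = 10.49 L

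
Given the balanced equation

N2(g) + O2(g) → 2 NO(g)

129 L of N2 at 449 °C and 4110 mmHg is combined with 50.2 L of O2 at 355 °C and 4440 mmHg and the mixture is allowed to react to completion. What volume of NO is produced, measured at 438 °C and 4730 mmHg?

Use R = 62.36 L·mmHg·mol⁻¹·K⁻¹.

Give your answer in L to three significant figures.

107 L

n(N2) = PV/RT = (4110 × 129) / (62.36 × 722.15) = 11.77 mol
n(O2) = PV/RT = (4440 × 50.2) / (62.36 × 628.15) = 5.690 mol
For 11.77 mol N2, stoichiometry requires (1/1) × 11.77 = 11.77 mol O2; 5.690 mol is available, so O2 is limiting.
n(NO) = (2/1) × 5.690 = 11.38 mol
V(NO) = nRT/P = 11.38 × 62.36 × 711.15 / 4730 = 106.7 L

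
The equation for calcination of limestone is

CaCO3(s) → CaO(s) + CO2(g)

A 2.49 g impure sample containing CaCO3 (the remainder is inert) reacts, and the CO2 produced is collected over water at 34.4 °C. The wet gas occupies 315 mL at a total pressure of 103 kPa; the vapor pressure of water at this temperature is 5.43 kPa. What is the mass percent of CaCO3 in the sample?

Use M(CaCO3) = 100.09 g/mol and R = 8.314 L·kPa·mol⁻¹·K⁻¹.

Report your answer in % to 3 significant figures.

P(CO2) = 103 − 5.43 = 97.57 kPa
n(CO2) = PV/RT = (97.57 × 0.3150) / (8.314 × 307.55) = 0.01202 mol
n(CaCO3) = (1/1) × 0.01202 = 0.01202 mol
m(CaCO3) = 0.01202 × 100.09 = 1.203 g
%CaCO3 = 1.203 / 2.49 × 100 = 48.31%

48.3 %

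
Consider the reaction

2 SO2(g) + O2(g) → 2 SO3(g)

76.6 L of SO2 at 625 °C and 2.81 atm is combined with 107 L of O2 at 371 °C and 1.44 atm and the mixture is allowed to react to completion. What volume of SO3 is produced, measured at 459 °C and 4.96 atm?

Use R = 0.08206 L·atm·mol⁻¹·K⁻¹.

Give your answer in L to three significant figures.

35.4 L

n(SO2) = PV/RT = (2.81 × 76.6) / (0.08206 × 898.15) = 2.920 mol
n(O2) = PV/RT = (1.44 × 107) / (0.08206 × 644.15) = 2.915 mol
For 2.920 mol SO2, stoichiometry requires (1/2) × 2.920 = 1.460 mol O2; 2.915 mol is available, so SO2 is limiting.
n(SO3) = (2/2) × 2.920 = 2.920 mol
V(SO3) = nRT/P = 2.920 × 0.08206 × 732.15 / 4.96 = 35.37 L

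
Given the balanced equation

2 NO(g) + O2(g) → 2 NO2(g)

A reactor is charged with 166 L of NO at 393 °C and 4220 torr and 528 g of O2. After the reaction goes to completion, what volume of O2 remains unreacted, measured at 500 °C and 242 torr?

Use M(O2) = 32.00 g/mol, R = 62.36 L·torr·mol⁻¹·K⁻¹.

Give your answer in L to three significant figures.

1610 L

n(NO) = PV/RT = (4220 × 166) / (62.36 × 666.15) = 16.86 mol
n(O2) = 528 / 32.00 = 16.50 mol
For 16.86 mol NO, stoichiometry requires (1/2) × 16.86 = 8.430 mol O2; 16.50 mol is available, so NO is limiting.
n(O2) consumed = (1/2) × 16.86 = 8.430 mol; remaining = 16.50 − 8.430 = 8.070 mol
V(O2) = nRT/P = 8.070 × 62.36 × 773.15 / 242 = 1608 L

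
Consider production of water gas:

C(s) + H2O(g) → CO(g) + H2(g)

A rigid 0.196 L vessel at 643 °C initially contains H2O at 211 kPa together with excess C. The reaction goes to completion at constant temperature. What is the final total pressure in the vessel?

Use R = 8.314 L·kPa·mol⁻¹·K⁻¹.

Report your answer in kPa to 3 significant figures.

422 kPa

Since T and V are fixed, P_final/P_initial = n_final/n_initial = 2/1.
P_final = (2/1) × 211 = 422.0 kPa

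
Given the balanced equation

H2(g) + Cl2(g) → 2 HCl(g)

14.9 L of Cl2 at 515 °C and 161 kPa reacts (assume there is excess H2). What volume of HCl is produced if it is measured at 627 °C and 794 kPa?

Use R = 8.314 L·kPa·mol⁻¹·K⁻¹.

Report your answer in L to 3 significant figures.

6.90 L

n(Cl2) = PV/RT = (161 × 14.9) / (8.314 × 788.15) = 0.3661 mol
n(HCl) = (2/1) × 0.3661 = 0.7322 mol
V = nRT/P = 0.7322 × 8.314 × 900.15 / 794 = 6.901 L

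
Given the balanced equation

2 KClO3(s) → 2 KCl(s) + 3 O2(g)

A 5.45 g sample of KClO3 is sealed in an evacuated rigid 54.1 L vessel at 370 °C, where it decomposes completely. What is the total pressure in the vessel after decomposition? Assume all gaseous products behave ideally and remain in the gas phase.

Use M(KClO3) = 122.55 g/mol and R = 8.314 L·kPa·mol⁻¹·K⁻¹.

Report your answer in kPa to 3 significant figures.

n(KClO3) = 5.45 / 122.55 = 0.04447 mol
n(gas produced) = (3/2) × 0.04447 = 0.06671 mol
P = nRT/V = 0.06671 × 8.314 × 643.15 / 54.1 = 6.593 kPa

6.59 kPa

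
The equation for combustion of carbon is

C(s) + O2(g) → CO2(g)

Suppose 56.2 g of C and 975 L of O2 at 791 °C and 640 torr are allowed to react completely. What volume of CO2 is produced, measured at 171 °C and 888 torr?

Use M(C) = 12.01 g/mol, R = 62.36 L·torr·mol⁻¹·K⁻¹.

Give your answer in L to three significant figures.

n(C) = 56.2 / 12.01 = 4.679 mol
n(O2) = PV/RT = (640 × 975) / (62.36 × 1064.15) = 9.403 mol
For 4.679 mol C, stoichiometry requires (1/1) × 4.679 = 4.679 mol O2; 9.403 mol is available, so C is limiting.
n(CO2) = (1/1) × 4.679 = 4.679 mol
V(CO2) = nRT/P = 4.679 × 62.36 × 444.15 / 888 = 145.9 L

146 L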